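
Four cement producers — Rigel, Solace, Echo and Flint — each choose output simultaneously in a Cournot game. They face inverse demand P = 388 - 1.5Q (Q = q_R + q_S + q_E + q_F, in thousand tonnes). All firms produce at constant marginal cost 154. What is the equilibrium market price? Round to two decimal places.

200.80

Each firm earns π_i = (388 - 1.5Q)q_i - 154q_i.
First-order condition (treating rivals' output as given): 234 - 3q_i - (3/2)·Σ_{j≠i} q_j = 0.
By symmetry each firm produces the same amount; substituting Σ_{j≠i} q_j = 3q_i yields q_i = 234/(15/2) = 156/5.
Total output Q = 624/5, so price P = 388 - (3/2)·(624/5) = 1004/5.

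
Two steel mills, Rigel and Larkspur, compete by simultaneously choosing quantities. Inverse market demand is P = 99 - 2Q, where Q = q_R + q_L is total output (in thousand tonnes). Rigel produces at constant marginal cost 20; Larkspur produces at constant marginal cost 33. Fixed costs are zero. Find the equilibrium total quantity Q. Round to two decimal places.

24.17

Rigel's profit: π_R = (99 - 2Q)q_R - (20q_R). Setting ∂π_R/∂q_R = 0: 79 - 4q_R - 2(q_L) = 0.
Larkspur's first-order condition: 66 - 4q_L - 2(q_R) = 0.
So q_R = (79 - 2q_L)/4 and q_L = (66 - 2q_R)/4.
Solving the pair: q_R = 46/3, q_L = 53/6.
Total output Q = 46/3 + 53/6 = 145/6.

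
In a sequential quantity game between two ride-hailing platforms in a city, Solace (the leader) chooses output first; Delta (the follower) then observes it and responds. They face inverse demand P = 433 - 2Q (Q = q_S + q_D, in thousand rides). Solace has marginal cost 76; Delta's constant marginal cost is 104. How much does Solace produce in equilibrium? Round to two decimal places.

The follower Delta best-responds to any q_S: π_D = (433 - 2Q)q_D - 104q_D.
Follower FOC: 329 - 2q_S - 4q_D = 0, so q_D(q_S) = (329 - 2q_S)/4.
Solace substitutes q_D(q_S) into its own profit: π_S = q_S(433 - 2q_S - (329 - 2q_S)/2) - 76q_S = (537/2 - q_S)q_S - 76q_S.
The leader's first-order condition 385/2 - 2q_S = 0 yields q_S = 385/4.
Then q_D = (329 - 2·(385/4))/4 = 273/8.

96.25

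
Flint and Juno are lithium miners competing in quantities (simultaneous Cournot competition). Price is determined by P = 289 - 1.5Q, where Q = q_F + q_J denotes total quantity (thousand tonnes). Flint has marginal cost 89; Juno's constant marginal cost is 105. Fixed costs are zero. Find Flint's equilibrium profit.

Flint's profit: π_F = (289 - 1.5Q)q_F - (89q_F). Setting ∂π_F/∂q_F = 0: 200 - 3q_F - (3/2)(q_J) = 0.
Juno's first-order condition: 184 - 3q_J - (3/2)(q_F) = 0.
Rearranging gives the reaction functions q_F = (200 - (3/2)q_J)/3 and q_J = (184 - (3/2)q_F)/3.
Solving the pair: q_F = 48, q_J = 112/3.
Price P = 289 - (3/2)·(256/3) = 161.
Flint's profit: (161 - 89)·48 = 3456.

3456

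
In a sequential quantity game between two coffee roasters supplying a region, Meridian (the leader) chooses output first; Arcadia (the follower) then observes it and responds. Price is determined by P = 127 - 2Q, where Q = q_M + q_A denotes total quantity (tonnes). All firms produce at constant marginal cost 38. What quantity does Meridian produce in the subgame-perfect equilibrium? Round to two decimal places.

Solve by backward induction. Given q_M, the follower Arcadia maximises π_A = (127 - 2q_M - 2q_A)q_A - 38q_A.
Follower FOC: 89 - 2q_M - 4q_A = 0, so q_A(q_M) = (89 - 2q_M)/4.
Meridian substitutes q_A(q_M) into its own profit: π_M = q_M(127 - 2q_M - (89 - 2q_M)/2) - 38q_M = (165/2 - q_M)q_M - 38q_M.
Leader FOC: 89/2 - 2q_M = 0, so q_M = 89/4.
Then q_A = (89 - 2·(89/4))/4 = 89/8.

22.25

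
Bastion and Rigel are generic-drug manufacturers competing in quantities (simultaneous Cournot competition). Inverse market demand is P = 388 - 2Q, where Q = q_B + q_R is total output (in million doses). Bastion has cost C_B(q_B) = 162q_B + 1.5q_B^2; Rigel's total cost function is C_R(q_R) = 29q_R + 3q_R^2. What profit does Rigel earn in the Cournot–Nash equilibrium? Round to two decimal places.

4875.71

Bastion's profit: π_B = (388 - 2Q)q_B - (162q_B + (3/2)q_B²). Setting ∂π_B/∂q_B = 0: 226 - 7q_B - 2(q_R) = 0.
Rigel's first-order condition: 359 - 10q_R - 2(q_B) = 0.
Best responses: q_B = (226 - 2q_R)/7, q_R = (359 - 2q_B)/10.
Solving the pair: q_B = 257/11, q_R = 687/22.
Price P = 388 - 2·(1201/22) = 278.8182.
Rigel's profit: 278.8182·(687/22) - 29·(687/22) - 3(687/22)² = 4875.7128.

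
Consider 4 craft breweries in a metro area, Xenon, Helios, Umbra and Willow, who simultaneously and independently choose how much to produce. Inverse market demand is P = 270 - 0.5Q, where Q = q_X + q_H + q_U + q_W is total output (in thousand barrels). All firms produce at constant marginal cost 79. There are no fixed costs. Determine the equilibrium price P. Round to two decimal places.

117.20

Each firm earns π_i = (270 - 0.5Q)q_i - 79q_i.
Setting ∂π_i/∂q_i = 0 with rivals' quantities fixed: 191 - q_i - (1/2)·Σ_{j≠i} q_j = 0.
By symmetry each firm produces the same amount; substituting Σ_{j≠i} q_j = 3q_i yields q_i = 191/(5/2) = 382/5.
Total output Q = 1528/5, so price P = 270 - (1/2)·(1528/5) = 586/5.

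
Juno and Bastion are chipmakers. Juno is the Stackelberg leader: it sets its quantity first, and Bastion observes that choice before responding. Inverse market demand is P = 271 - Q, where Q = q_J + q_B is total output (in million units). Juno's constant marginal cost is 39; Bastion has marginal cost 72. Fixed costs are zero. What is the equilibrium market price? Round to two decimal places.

The follower Bastion best-responds to any q_J: π_B = (271 - Q)q_B - 72q_B.
Setting the follower's marginal profit to zero, 199 - q_J - 2q_B = 0, i.e. q_B = (199 - q_J)/2.
The leader anticipates this reaction. Substituting into P = 271 - Q gives P = 343/2 - (1/2)q_J, so π_J = (343/2 - (1/2)q_J)q_J - 39q_J.
The leader's first-order condition 265/2 - q_J = 0 yields q_J = 265/2.
Then q_B = (199 - 265/2)/2 = 133/4.
Total output Q = 663/4, so price P = 271 - 663/4 = 421/4.

105.25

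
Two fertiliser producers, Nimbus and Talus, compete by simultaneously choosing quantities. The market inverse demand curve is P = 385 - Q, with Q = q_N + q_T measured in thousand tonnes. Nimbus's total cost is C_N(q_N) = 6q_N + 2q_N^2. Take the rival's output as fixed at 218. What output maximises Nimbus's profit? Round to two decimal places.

With the rival's output fixed at 218, Nimbus's profit is π_N = (385 - 218 - q_N)q_N - (6q_N + 2q_N²) = (167 - q_N)q_N - (6q_N + 2q_N²).
∂π_N/∂q_N = 161 - 6q_N = 0, so q_N = 161/6.

26.83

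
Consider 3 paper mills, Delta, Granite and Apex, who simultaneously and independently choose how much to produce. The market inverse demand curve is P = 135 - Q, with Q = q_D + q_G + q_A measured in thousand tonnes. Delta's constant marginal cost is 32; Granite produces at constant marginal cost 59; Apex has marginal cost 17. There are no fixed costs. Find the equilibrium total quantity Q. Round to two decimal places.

Delta's profit: π_D = (135 - Q)q_D - (32q_D). Setting ∂π_D/∂q_D = 0: 103 - 2q_D - (q_G + q_A) = 0.
Granite's profit: π_G = (135 - Q)q_G - (59q_G). Setting ∂π_G/∂q_G = 0: 76 - 2q_G - (q_D + q_A) = 0.
Apex's first-order condition: 118 - 2q_A - (q_D + q_G) = 0.
Summing all 3 equations gives 297 − 4Q = 0, hence Q = 297/4.
Back-substituting: q_D = (103 − 297/4) = 115/4, q_G = (76 − 297/4) = 7/4, q_A = (118 − 297/4) = 175/4.
Total output Q = 115/4 + 7/4 + 175/4 = 297/4.

74.25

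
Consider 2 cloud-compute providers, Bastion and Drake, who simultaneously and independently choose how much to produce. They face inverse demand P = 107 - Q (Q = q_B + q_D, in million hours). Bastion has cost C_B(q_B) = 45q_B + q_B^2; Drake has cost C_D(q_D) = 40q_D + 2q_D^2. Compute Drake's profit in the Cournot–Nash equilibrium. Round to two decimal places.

240.66

Bastion's profit: π_B = (107 - Q)q_B - (45q_B + q_B²). Setting ∂π_B/∂q_B = 0: 62 - 4q_B - (q_D) = 0.
Drake's profit: π_D = (107 - Q)q_D - (40q_D + 2q_D²). Setting ∂π_D/∂q_D = 0: 67 - 6q_D - (q_B) = 0.
Rearranging gives the reaction functions q_B = (62 - q_D)/4 and q_D = (67 - q_B)/6.
Solving the pair: q_B = 305/23, q_D = 206/23.
Price P = 107 - 511/23 = 1950/23.
Drake's profit: (1950/23)·(206/23) - 40·(206/23) - 2(206/23)² = 240.6578.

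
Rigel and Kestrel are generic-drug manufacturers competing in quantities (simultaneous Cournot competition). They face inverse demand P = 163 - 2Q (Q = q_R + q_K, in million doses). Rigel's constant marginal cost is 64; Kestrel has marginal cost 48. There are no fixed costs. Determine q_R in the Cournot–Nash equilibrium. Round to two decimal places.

13.83

Rigel's profit: π_R = (163 - 2Q)q_R - (64q_R). Setting ∂π_R/∂q_R = 0: 99 - 4q_R - 2(q_K) = 0.
Kestrel's first-order condition: 115 - 4q_K - 2(q_R) = 0.
So q_R = (99 - 2q_K)/4 and q_K = (115 - 2q_R)/4.
Solving the pair: q_R = 83/6, q_K = 131/6.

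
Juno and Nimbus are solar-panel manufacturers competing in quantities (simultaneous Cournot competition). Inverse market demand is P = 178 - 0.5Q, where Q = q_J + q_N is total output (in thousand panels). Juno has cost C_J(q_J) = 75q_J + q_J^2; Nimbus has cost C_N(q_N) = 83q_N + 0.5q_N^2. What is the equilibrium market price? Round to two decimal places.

143.91

Juno's profit: π_J = (178 - 0.5Q)q_J - (75q_J + q_J²). Setting ∂π_J/∂q_J = 0: 103 - 3q_J - (1/2)(q_N) = 0.
Nimbus's profit: π_N = (178 - 0.5Q)q_N - (83q_N + (1/2)q_N²). Setting ∂π_N/∂q_N = 0: 95 - 2q_N - (1/2)(q_J) = 0.
Rearranging gives the reaction functions q_J = (103 - (1/2)q_N)/3 and q_N = (95 - (1/2)q_J)/2.
Substituting one into the other gives q_J = 634/23 and q_N = 934/23.
Total output Q = 1568/23, so price P = 178 - (1/2)·(1568/23) = 143.9130.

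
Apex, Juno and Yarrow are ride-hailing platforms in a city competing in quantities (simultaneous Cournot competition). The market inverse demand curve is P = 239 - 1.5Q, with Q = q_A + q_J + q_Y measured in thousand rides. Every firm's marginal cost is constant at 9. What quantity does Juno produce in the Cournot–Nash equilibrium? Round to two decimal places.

Each firm earns π_i = (239 - 1.5Q)q_i - 9q_i.
Setting ∂π_i/∂q_i = 0 with rivals' quantities fixed: 230 - 3q_i - (3/2)·Σ_{j≠i} q_j = 0.
By symmetry each firm produces the same amount; substituting Σ_{j≠i} q_j = 2q_i yields q_i = 230/6 = 115/3.

38.33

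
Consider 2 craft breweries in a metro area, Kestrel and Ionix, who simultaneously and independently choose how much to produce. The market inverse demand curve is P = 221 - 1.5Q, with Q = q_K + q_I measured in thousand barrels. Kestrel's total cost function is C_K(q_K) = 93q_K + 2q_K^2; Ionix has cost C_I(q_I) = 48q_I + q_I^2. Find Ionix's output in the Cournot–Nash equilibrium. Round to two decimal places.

Kestrel's profit: π_K = (221 - 1.5Q)q_K - (93q_K + 2q_K²). Setting ∂π_K/∂q_K = 0: 128 - 7q_K - (3/2)(q_I) = 0.
Ionix's profit: π_I = (221 - 1.5Q)q_I - (48q_I + q_I²). Setting ∂π_I/∂q_I = 0: 173 - 5q_I - (3/2)(q_K) = 0.
Best responses: q_K = (128 - (3/2)q_I)/7, q_I = (173 - (3/2)q_K)/5.
Solving the pair: q_K = 1522/131, q_I = 31.1145.

31.11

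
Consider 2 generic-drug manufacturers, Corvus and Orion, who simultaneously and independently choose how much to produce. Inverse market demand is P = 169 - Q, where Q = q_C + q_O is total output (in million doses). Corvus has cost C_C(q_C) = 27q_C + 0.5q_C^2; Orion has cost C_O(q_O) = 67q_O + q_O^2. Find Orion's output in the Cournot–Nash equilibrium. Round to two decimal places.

Corvus's profit: π_C = (169 - Q)q_C - (27q_C + (1/2)q_C²). Setting ∂π_C/∂q_C = 0: 142 - 3q_C - (q_O) = 0.
Orion's first-order condition: 102 - 4q_O - (q_C) = 0.
Rearranging gives the reaction functions q_C = (142 - q_O)/3 and q_O = (102 - q_C)/4.
Solving the pair: q_C = 466/11, q_O = 164/11.

14.91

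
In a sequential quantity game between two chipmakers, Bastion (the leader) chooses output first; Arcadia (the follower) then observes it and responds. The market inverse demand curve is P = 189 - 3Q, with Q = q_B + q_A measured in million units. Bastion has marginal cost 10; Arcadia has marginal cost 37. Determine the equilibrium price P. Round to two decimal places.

61.50

Solve by backward induction. Given q_B, the follower Arcadia maximises π_A = (189 - 3q_B - 3q_A)q_A - 37q_A.
Follower FOC: 152 - 3q_B - 6q_A = 0, so q_A(q_B) = (152 - 3q_B)/6.
The leader anticipates this reaction. Substituting into P = 189 - 3Q gives P = 113 - (3/2)q_B, so π_B = (113 - (3/2)q_B)q_B - 10q_B.
The leader's first-order condition 103 - 3q_B = 0 yields q_B = 103/3.
Then q_A = (152 - 3·(103/3))/6 = 49/6.
Total output Q = 85/2, so price P = 189 - 3·(85/2) = 123/2.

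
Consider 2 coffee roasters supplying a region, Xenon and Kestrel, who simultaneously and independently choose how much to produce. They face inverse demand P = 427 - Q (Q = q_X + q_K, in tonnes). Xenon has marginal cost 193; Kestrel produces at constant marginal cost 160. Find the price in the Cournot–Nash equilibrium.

Xenon's profit: π_X = (427 - Q)q_X - (193q_X). Setting ∂π_X/∂q_X = 0: 234 - 2q_X - (q_K) = 0.
Kestrel's first-order condition: 267 - 2q_K - (q_X) = 0.
Best responses: q_X = (234 - q_K)/2, q_K = (267 - q_X)/2.
Substituting one into the other gives q_X = 67 and q_K = 100.
Total output Q = 167, so price P = 427 - 167 = 260.

260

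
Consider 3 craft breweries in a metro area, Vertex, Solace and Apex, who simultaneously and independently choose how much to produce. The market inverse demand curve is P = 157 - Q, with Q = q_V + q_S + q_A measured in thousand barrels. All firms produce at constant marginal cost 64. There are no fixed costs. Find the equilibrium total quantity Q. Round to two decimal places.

69.75

Each firm earns π_i = (157 - Q)q_i - 64q_i.
First-order condition (treating rivals' output as given): 93 - 2q_i - Σ_{j≠i} q_j = 0.
With identical firms every q_j equals q_i, so Σ_{j≠i} q_j = 2q_i and 93 = 4q_i, giving q_i = 93/4.
Total output Q = 93/4 + 93/4 + 93/4 = 279/4.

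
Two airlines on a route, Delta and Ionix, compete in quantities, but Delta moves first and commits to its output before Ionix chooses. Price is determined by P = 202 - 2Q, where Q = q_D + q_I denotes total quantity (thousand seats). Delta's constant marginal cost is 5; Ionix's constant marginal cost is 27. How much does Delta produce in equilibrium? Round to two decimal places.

The follower Ionix best-responds to any q_D: π_I = (202 - 2Q)q_I - 27q_I.
Follower FOC: 175 - 2q_D - 4q_I = 0, so q_I(q_D) = (175 - 2q_D)/4.
The leader anticipates this reaction. Substituting into P = 202 - 2Q gives P = 229/2 - q_D, so π_D = (229/2 - q_D)q_D - 5q_D.
Leader FOC: 219/2 - 2q_D = 0, so q_D = 219/4.
Then q_I = (175 - 2·(219/4))/4 = 131/8.

54.75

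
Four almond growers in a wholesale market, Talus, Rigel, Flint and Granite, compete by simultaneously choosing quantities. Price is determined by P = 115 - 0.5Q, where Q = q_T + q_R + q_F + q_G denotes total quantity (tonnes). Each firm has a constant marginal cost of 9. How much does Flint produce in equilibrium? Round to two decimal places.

42.40

Each firm earns π_i = (115 - 0.5Q)q_i - 9q_i.
First-order condition (treating rivals' output as given): 106 - q_i - (1/2)·Σ_{j≠i} q_j = 0.
By symmetry each firm produces the same amount; substituting Σ_{j≠i} q_j = 3q_i yields q_i = 106/(5/2) = 212/5.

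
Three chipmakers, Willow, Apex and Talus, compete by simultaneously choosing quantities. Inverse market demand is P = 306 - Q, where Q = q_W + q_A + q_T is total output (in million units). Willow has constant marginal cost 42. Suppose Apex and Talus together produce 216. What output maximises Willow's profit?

With rivals' combined output fixed at 216, Willow's profit is π_W = (306 - 216 - q_W)q_W - (42q_W) = (90 - q_W)q_W - (42q_W).
∂π_W/∂q_W = 48 - 2q_W = 0, so q_W = 24.

24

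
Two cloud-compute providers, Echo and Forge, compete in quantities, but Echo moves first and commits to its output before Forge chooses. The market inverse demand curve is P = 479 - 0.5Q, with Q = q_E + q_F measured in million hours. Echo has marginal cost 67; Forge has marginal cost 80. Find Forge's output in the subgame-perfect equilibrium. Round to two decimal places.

The follower Forge best-responds to any q_E: π_F = (479 - 0.5Q)q_F - 80q_F.
Follower FOC: 399 - (1/2)q_E - q_F = 0, so q_F(q_E) = (399 - (1/2)q_E).
Echo substitutes q_F(q_E) into its own profit: π_E = q_E(479 - (1/2)q_E - (399 - (1/2)q_E)/2) - 67q_E = (559/2 - (1/4)q_E)q_E - 67q_E.
Leader FOC: 425/2 - (1/2)q_E = 0, so q_E = 425.
Then q_F = (399 - (1/2)·425) = 373/2.

186.50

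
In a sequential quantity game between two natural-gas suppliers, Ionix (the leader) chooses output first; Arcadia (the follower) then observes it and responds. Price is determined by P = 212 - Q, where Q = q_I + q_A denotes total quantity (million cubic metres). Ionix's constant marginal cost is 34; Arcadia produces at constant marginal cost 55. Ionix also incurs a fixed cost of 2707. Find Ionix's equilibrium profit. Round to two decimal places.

2243.13

The follower Arcadia best-responds to any q_I: π_A = (212 - Q)q_A - 55q_A.
∂π_A/∂q_A = 157 - q_I - 2q_A = 0 gives the reaction function q_A = (157 - q_I)/2.
Ionix substitutes q_A(q_I) into its own profit: π_I = q_I(212 - q_I - (157 - q_I)/2) - 34q_I = (267/2 - (1/2)q_I)q_I - 34q_I.
The leader's first-order condition 199/2 - q_I = 0 yields q_I = 199/2.
Then q_A = (157 - 199/2)/2 = 115/4.
Price P = 212 - 513/4 = 335/4.
Ionix's profit: (335/4 - 34)·(199/2) - 2707 = 2243.1250.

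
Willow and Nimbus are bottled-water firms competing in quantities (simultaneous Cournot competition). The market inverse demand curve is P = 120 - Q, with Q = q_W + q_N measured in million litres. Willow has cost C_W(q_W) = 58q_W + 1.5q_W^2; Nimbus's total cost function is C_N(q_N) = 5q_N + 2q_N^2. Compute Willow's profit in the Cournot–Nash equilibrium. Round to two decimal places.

Willow's profit: π_W = (120 - Q)q_W - (58q_W + (3/2)q_W²). Setting ∂π_W/∂q_W = 0: 62 - 5q_W - (q_N) = 0.
Nimbus's profit: π_N = (120 - Q)q_N - (5q_N + 2q_N²). Setting ∂π_N/∂q_N = 0: 115 - 6q_N - (q_W) = 0.
Rearranging gives the reaction functions q_W = (62 - q_N)/5 and q_N = (115 - q_W)/6.
Solving the pair: q_W = 257/29, q_N = 513/29.
Price P = 120 - 770/29 = 93.4483.
Willow's profit: 93.4483·(257/29) - 58·(257/29) - (3/2)(257/29)² = 196.3407.

196.34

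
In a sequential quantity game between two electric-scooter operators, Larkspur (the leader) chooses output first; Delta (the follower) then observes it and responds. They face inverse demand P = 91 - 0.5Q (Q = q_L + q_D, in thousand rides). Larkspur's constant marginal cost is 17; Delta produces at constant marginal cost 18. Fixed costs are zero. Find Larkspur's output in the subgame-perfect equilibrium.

75

Solve by backward induction. Given q_L, the follower Delta maximises π_D = (91 - (1/2)q_L - (1/2)q_D)q_D - 18q_D.
∂π_D/∂q_D = 73 - (1/2)q_L - q_D = 0 gives the reaction function q_D = (73 - (1/2)q_L).
The leader anticipates this reaction. Substituting into P = 91 - 0.5Q gives P = 109/2 - (1/4)q_L, so π_L = (109/2 - (1/4)q_L)q_L - 17q_L.
Maximising: ∂π_L/∂q_L = 75/2 - (1/2)q_L = 0, giving q_L = 75.
Then q_D = (73 - (1/2)·75) = 71/2.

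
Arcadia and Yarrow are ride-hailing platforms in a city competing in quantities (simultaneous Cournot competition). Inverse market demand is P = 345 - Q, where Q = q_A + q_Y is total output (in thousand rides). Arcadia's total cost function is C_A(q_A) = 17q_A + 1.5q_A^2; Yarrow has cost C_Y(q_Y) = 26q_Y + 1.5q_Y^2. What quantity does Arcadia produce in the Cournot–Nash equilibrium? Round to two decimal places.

Arcadia's profit: π_A = (345 - Q)q_A - (17q_A + (3/2)q_A²). Setting ∂π_A/∂q_A = 0: 328 - 5q_A - (q_Y) = 0.
Yarrow's profit: π_Y = (345 - Q)q_Y - (26q_Y + (3/2)q_Y²). Setting ∂π_Y/∂q_Y = 0: 319 - 5q_Y - (q_A) = 0.
Rearranging gives the reaction functions q_A = (328 - q_Y)/5 and q_Y = (319 - q_A)/5.
Solving the pair: q_A = 1321/24, q_Y = 1267/24.

55.04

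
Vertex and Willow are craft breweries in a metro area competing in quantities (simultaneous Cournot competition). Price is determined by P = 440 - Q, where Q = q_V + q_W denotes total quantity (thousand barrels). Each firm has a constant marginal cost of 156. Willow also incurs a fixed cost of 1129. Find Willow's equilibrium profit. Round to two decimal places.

7832.78

Each firm earns π_i = (440 - Q)q_i - 156q_i.
Setting ∂π_i/∂q_i = 0 with rivals' quantities fixed: 284 - 2q_i - q_j = 0.
By symmetry each firm produces the same amount; substituting q_j = q_i yields q_i = 284/3.
Price P = 440 - 568/3 = 752/3.
Willow's profit: (752/3 - 156)·(284/3) - 1129 = 7832.7778.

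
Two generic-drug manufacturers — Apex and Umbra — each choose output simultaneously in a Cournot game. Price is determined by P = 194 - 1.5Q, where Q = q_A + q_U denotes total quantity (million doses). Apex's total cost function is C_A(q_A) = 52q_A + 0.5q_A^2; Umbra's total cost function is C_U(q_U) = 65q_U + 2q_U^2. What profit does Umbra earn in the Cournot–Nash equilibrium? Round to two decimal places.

484.62

Apex's profit: π_A = (194 - 1.5Q)q_A - (52q_A + (1/2)q_A²). Setting ∂π_A/∂q_A = 0: 142 - 4q_A - (3/2)(q_U) = 0.
Umbra's first-order condition: 129 - 7q_U - (3/2)(q_A) = 0.
So q_A = (142 - (3/2)q_U)/4 and q_U = (129 - (3/2)q_A)/7.
Solving the pair: q_A = 31.0874, q_U = 1212/103.
Price P = 194 - (3/2)·42.8544 = 129.7184.
Umbra's profit: 129.7184·(1212/103) - 65·(1212/103) - 2(1212/103)² = 484.6172.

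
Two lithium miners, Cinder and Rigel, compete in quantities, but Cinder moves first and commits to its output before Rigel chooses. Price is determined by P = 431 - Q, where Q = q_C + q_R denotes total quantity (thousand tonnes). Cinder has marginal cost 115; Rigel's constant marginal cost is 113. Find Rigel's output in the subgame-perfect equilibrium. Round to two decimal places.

The follower Rigel best-responds to any q_C: π_R = (431 - Q)q_R - 113q_R.
Follower FOC: 318 - q_C - 2q_R = 0, so q_R(q_C) = (318 - q_C)/2.
The leader anticipates this reaction. Substituting into P = 431 - Q gives P = 272 - (1/2)q_C, so π_C = (272 - (1/2)q_C)q_C - 115q_C.
Maximising: ∂π_C/∂q_C = 157 - q_C = 0, giving q_C = 157.
Then q_R = (318 - 157)/2 = 161/2.

80.50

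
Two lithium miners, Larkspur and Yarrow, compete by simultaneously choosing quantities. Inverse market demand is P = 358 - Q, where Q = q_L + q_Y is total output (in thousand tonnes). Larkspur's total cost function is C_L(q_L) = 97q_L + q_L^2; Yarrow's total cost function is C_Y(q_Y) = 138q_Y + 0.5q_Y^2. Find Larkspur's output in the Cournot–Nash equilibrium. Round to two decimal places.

Larkspur's profit: π_L = (358 - Q)q_L - (97q_L + q_L²). Setting ∂π_L/∂q_L = 0: 261 - 4q_L - (q_Y) = 0.
Yarrow's profit: π_Y = (358 - Q)q_Y - (138q_Y + (1/2)q_Y²). Setting ∂π_Y/∂q_Y = 0: 220 - 3q_Y - (q_L) = 0.
So q_L = (261 - q_Y)/4 and q_Y = (220 - q_L)/3.
Substituting one into the other gives q_L = 563/11 and q_Y = 619/11.

51.18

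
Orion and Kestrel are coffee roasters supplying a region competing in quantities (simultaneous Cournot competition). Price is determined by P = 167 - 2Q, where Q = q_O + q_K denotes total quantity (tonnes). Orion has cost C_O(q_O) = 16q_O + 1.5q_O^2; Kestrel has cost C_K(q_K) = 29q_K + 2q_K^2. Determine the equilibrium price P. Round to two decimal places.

Orion's profit: π_O = (167 - 2Q)q_O - (16q_O + (3/2)q_O²). Setting ∂π_O/∂q_O = 0: 151 - 7q_O - 2(q_K) = 0.
Kestrel's first-order condition: 138 - 8q_K - 2(q_O) = 0.
So q_O = (151 - 2q_K)/7 and q_K = (138 - 2q_O)/8.
Substituting one into the other gives q_O = 233/13 and q_K = 166/13.
Total output Q = 399/13, so price P = 167 - 2·(399/13) = 1373/13.

105.62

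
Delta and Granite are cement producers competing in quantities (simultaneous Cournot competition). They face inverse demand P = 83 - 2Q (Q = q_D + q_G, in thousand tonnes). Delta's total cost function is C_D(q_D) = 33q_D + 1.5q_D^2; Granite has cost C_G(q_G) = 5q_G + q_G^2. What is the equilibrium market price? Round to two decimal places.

51.95

Delta's profit: π_D = (83 - 2Q)q_D - (33q_D + (3/2)q_D²). Setting ∂π_D/∂q_D = 0: 50 - 7q_D - 2(q_G) = 0.
Granite's first-order condition: 78 - 6q_G - 2(q_D) = 0.
Rearranging gives the reaction functions q_D = (50 - 2q_G)/7 and q_G = (78 - 2q_D)/6.
Solving the pair: q_D = 72/19, q_G = 223/19.
Total output Q = 295/19, so price P = 83 - 2·(295/19) = 987/19.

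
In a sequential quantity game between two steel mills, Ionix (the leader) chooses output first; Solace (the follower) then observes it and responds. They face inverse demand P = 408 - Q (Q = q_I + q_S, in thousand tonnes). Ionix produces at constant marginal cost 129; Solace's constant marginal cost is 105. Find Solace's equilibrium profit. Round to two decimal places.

7700.06

Solve by backward induction. Given q_I, the follower Solace maximises π_S = (408 - q_I - q_S)q_S - 105q_S.
∂π_S/∂q_S = 303 - q_I - 2q_S = 0 gives the reaction function q_S = (303 - q_I)/2.
Ionix substitutes q_S(q_I) into its own profit: π_I = q_I(408 - q_I - (303 - q_I)/2) - 129q_I = (513/2 - (1/2)q_I)q_I - 129q_I.
The leader's first-order condition 255/2 - q_I = 0 yields q_I = 255/2.
Then q_S = (303 - 255/2)/2 = 351/4.
Price P = 408 - 861/4 = 771/4.
Solace's profit: (771/4 - 105)·(351/4) = 7700.0625.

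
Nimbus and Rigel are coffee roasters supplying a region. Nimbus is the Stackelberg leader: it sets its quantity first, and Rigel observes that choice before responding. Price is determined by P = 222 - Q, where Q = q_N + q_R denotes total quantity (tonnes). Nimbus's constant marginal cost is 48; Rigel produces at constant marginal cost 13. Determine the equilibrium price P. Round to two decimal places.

82.75

The follower Rigel best-responds to any q_N: π_R = (222 - Q)q_R - 13q_R.
∂π_R/∂q_R = 209 - q_N - 2q_R = 0 gives the reaction function q_R = (209 - q_N)/2.
Nimbus substitutes q_R(q_N) into its own profit: π_N = q_N(222 - q_N - (209 - q_N)/2) - 48q_N = (235/2 - (1/2)q_N)q_N - 48q_N.
Maximising: ∂π_N/∂q_N = 139/2 - q_N = 0, giving q_N = 139/2.
Then q_R = (209 - 139/2)/2 = 279/4.
Total output Q = 557/4, so price P = 222 - 557/4 = 331/4.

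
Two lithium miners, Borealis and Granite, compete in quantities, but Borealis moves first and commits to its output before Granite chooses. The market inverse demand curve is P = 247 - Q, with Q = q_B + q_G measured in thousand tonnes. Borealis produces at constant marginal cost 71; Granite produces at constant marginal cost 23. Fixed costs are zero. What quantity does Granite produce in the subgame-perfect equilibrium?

80

Solve by backward induction. Given q_B, the follower Granite maximises π_G = (247 - q_B - q_G)q_G - 23q_G.
Setting the follower's marginal profit to zero, 224 - q_B - 2q_G = 0, i.e. q_G = (224 - q_B)/2.
The leader anticipates this reaction. Substituting into P = 247 - Q gives P = 135 - (1/2)q_B, so π_B = (135 - (1/2)q_B)q_B - 71q_B.
The leader's first-order condition 64 - q_B = 0 yields q_B = 64.
Then q_G = (224 - 64)/2 = 80.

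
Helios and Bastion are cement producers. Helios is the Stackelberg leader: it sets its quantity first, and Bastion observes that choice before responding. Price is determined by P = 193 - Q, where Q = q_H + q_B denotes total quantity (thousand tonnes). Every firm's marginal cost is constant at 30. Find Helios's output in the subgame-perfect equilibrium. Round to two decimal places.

The follower Bastion best-responds to any q_H: π_B = (193 - Q)q_B - 30q_B.
∂π_B/∂q_B = 163 - q_H - 2q_B = 0 gives the reaction function q_B = (163 - q_H)/2.
The leader anticipates this reaction. Substituting into P = 193 - Q gives P = 223/2 - (1/2)q_H, so π_H = (223/2 - (1/2)q_H)q_H - 30q_H.
Maximising: ∂π_H/∂q_H = 163/2 - q_H = 0, giving q_H = 163/2.
Then q_B = (163 - 163/2)/2 = 163/4.

81.50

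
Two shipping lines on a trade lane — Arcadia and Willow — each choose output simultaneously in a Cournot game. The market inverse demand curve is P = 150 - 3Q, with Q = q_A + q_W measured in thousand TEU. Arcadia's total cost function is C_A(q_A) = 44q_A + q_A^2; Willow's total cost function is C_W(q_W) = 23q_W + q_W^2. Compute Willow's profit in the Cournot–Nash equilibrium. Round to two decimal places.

644.24

Arcadia's profit: π_A = (150 - 3Q)q_A - (44q_A + q_A²). Setting ∂π_A/∂q_A = 0: 106 - 8q_A - 3(q_W) = 0.
Willow's first-order condition: 127 - 8q_W - 3(q_A) = 0.
So q_A = (106 - 3q_W)/8 and q_W = (127 - 3q_A)/8.
Substituting one into the other gives q_A = 467/55 and q_W = 698/55.
Price P = 150 - 3·(233/11) = 951/11.
Willow's profit: (951/11)·(698/55) - 23·(698/55) - (698/55)² = 644.2367.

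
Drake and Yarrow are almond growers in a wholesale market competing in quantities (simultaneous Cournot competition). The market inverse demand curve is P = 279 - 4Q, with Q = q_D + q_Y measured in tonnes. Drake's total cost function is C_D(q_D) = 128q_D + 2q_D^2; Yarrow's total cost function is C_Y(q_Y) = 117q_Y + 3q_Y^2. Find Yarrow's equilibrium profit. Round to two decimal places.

Drake's profit: π_D = (279 - 4Q)q_D - (128q_D + 2q_D²). Setting ∂π_D/∂q_D = 0: 151 - 12q_D - 4(q_Y) = 0.
Yarrow's profit: π_Y = (279 - 4Q)q_Y - (117q_Y + 3q_Y²). Setting ∂π_Y/∂q_Y = 0: 162 - 14q_Y - 4(q_D) = 0.
Rearranging gives the reaction functions q_D = (151 - 4q_Y)/12 and q_Y = (162 - 4q_D)/14.
Solving the pair: q_D = 733/76, q_Y = 335/38.
Price P = 279 - 4·(1403/76) = 205.1579.
Yarrow's profit: 205.1579·(335/38) - 117·(335/38) - 3(335/38)² = 544.0270.

544.03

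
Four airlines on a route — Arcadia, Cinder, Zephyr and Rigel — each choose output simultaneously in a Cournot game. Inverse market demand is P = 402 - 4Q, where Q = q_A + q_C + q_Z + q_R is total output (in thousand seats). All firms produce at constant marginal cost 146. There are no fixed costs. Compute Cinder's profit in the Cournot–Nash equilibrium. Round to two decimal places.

655.36

A representative firm's profit is π_i = q_i(402 - 4Q) - 146q_i.
Setting ∂π_i/∂q_i = 0 with rivals' quantities fixed: 256 - 8q_i - 4·Σ_{j≠i} q_j = 0.
With identical firms every q_j equals q_i, so Σ_{j≠i} q_j = 3q_i and 256 = 20q_i, giving q_i = 64/5.
Price P = 402 - 4·(256/5) = 986/5.
Cinder's profit: (986/5 - 146)·(64/5) = 655.3600.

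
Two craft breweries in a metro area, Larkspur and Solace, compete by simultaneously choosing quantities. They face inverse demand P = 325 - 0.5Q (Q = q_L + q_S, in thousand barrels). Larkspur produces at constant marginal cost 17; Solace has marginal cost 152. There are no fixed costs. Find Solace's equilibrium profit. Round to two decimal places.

Larkspur's profit: π_L = (325 - 0.5Q)q_L - (17q_L). Setting ∂π_L/∂q_L = 0: 308 - q_L - (1/2)(q_S) = 0.
Solace's first-order condition: 173 - q_S - (1/2)(q_L) = 0.
Rearranging gives the reaction functions q_L = (308 - (1/2)q_S) and q_S = (173 - (1/2)q_L).
Substituting one into the other gives q_L = 886/3 and q_S = 76/3.
Price P = 325 - (1/2)·(962/3) = 494/3.
Solace's profit: (494/3 - 152)·(76/3) = 320.8889.

320.89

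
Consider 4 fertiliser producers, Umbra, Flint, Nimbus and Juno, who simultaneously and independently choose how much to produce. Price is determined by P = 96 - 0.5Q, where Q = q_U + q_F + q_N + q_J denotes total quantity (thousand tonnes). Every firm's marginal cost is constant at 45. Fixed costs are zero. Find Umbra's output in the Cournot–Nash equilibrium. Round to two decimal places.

20.40

A representative firm's profit is π_i = q_i(96 - 0.5Q) - 45q_i.
Setting ∂π_i/∂q_i = 0 with rivals' quantities fixed: 51 - q_i - (1/2)·Σ_{j≠i} q_j = 0.
By symmetry each firm produces the same amount; substituting Σ_{j≠i} q_j = 3q_i yields q_i = 51/(5/2) = 102/5.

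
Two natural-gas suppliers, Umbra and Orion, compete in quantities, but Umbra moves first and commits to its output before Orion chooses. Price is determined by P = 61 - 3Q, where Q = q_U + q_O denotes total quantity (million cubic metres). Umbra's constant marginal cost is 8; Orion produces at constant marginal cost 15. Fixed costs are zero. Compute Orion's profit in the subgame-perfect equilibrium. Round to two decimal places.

21.33

Solve by backward induction. Given q_U, the follower Orion maximises π_O = (61 - 3q_U - 3q_O)q_O - 15q_O.
Setting the follower's marginal profit to zero, 46 - 3q_U - 6q_O = 0, i.e. q_O = (46 - 3q_U)/6.
Umbra substitutes q_O(q_U) into its own profit: π_U = q_U(61 - 3q_U - (46 - 3q_U)/2) - 8q_U = (38 - (3/2)q_U)q_U - 8q_U.
Maximising: ∂π_U/∂q_U = 30 - 3q_U = 0, giving q_U = 10.
Then q_O = (46 - 3·10)/6 = 8/3.
Price P = 61 - 3·(38/3) = 23.
Orion's profit: (23 - 15)·(8/3) = 64/3.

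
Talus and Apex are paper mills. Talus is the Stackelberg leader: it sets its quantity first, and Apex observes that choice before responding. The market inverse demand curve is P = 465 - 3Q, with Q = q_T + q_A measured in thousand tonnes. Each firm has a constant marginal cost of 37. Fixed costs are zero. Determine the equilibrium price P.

The follower Apex best-responds to any q_T: π_A = (465 - 3Q)q_A - 37q_A.
∂π_A/∂q_A = 428 - 3q_T - 6q_A = 0 gives the reaction function q_A = (428 - 3q_T)/6.
Talus substitutes q_A(q_T) into its own profit: π_T = q_T(465 - 3q_T - (428 - 3q_T)/2) - 37q_T = (251 - (3/2)q_T)q_T - 37q_T.
Maximising: ∂π_T/∂q_T = 214 - 3q_T = 0, giving q_T = 214/3.
Then q_A = (428 - 3·(214/3))/6 = 107/3.
Total output Q = 107, so price P = 465 - 3·107 = 144.

144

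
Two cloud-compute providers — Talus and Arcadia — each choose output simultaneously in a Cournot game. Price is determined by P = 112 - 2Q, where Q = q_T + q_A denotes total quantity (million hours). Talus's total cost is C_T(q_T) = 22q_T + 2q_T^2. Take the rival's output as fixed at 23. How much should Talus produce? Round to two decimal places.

With the rival's output fixed at 23, Talus's profit is π_T = (112 - 2·23 - 2q_T)q_T - (22q_T + 2q_T²) = (66 - 2q_T)q_T - (22q_T + 2q_T²).
∂π_T/∂q_T = 44 - 8q_T = 0, so q_T = 11/2.

5.50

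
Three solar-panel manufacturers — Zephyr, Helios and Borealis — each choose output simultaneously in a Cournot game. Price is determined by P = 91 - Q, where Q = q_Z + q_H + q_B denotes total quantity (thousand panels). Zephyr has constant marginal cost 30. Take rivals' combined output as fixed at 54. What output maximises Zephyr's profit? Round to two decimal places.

With rivals' combined output fixed at 54, Zephyr's profit is π_Z = (91 - 54 - q_Z)q_Z - (30q_Z) = (37 - q_Z)q_Z - (30q_Z).
∂π_Z/∂q_Z = 7 - 2q_Z = 0, so q_Z = 7/2.

3.50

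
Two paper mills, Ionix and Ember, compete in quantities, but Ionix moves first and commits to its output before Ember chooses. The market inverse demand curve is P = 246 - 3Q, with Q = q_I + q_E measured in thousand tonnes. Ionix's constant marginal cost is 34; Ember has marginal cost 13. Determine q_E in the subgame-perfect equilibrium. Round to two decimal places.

The follower Ember best-responds to any q_I: π_E = (246 - 3Q)q_E - 13q_E.
Follower FOC: 233 - 3q_I - 6q_E = 0, so q_E(q_I) = (233 - 3q_I)/6.
The leader anticipates this reaction. Substituting into P = 246 - 3Q gives P = 259/2 - (3/2)q_I, so π_I = (259/2 - (3/2)q_I)q_I - 34q_I.
Maximising: ∂π_I/∂q_I = 191/2 - 3q_I = 0, giving q_I = 191/6.
Then q_E = (233 - 3·(191/6))/6 = 275/12.

22.92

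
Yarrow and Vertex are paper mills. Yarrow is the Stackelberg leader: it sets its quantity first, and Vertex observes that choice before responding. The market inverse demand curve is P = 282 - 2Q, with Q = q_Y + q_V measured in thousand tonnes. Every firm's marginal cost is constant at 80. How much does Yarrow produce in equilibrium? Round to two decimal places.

50.50

The follower Vertex best-responds to any q_Y: π_V = (282 - 2Q)q_V - 80q_V.
Follower FOC: 202 - 2q_Y - 4q_V = 0, so q_V(q_Y) = (202 - 2q_Y)/4.
The leader anticipates this reaction. Substituting into P = 282 - 2Q gives P = 181 - q_Y, so π_Y = (181 - q_Y)q_Y - 80q_Y.
Maximising: ∂π_Y/∂q_Y = 101 - 2q_Y = 0, giving q_Y = 101/2.
Then q_V = (202 - 2·(101/2))/4 = 101/4.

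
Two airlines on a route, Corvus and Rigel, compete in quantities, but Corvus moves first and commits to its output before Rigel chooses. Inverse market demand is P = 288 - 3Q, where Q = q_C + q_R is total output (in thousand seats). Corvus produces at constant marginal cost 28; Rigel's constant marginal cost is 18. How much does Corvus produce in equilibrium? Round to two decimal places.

Solve by backward induction. Given q_C, the follower Rigel maximises π_R = (288 - 3q_C - 3q_R)q_R - 18q_R.
∂π_R/∂q_R = 270 - 3q_C - 6q_R = 0 gives the reaction function q_R = (270 - 3q_C)/6.
Corvus substitutes q_R(q_C) into its own profit: π_C = q_C(288 - 3q_C - (270 - 3q_C)/2) - 28q_C = (153 - (3/2)q_C)q_C - 28q_C.
The leader's first-order condition 125 - 3q_C = 0 yields q_C = 125/3.
Then q_R = (270 - 3·(125/3))/6 = 145/6.

41.67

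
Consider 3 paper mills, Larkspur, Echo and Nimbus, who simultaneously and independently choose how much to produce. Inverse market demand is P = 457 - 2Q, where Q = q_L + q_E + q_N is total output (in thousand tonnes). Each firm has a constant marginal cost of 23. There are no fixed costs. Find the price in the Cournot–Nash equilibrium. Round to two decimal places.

131.50

Each firm earns π_i = (457 - 2Q)q_i - 23q_i.
First-order condition (treating rivals' output as given): 434 - 4q_i - 2·Σ_{j≠i} q_j = 0.
With identical firms every q_j equals q_i, so Σ_{j≠i} q_j = 2q_i and 434 = 8q_i, giving q_i = 217/4.
Total output Q = 651/4, so price P = 457 - 2·(651/4) = 263/2.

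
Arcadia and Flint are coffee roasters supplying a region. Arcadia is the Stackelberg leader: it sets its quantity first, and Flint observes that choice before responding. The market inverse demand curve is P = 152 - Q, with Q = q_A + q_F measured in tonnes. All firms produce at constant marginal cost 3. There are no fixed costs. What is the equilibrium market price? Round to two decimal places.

40.25

The follower Flint best-responds to any q_A: π_F = (152 - Q)q_F - 3q_F.
∂π_F/∂q_F = 149 - q_A - 2q_F = 0 gives the reaction function q_F = (149 - q_A)/2.
Arcadia substitutes q_F(q_A) into its own profit: π_A = q_A(152 - q_A - (149 - q_A)/2) - 3q_A = (155/2 - (1/2)q_A)q_A - 3q_A.
The leader's first-order condition 149/2 - q_A = 0 yields q_A = 149/2.
Then q_F = (149 - 149/2)/2 = 149/4.
Total output Q = 447/4, so price P = 152 - 447/4 = 161/4.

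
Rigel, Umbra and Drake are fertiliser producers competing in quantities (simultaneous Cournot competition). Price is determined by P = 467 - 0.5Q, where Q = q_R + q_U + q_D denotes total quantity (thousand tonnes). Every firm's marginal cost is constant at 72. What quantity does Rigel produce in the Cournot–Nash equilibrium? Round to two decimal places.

Each firm earns π_i = (467 - 0.5Q)q_i - 72q_i.
Setting ∂π_i/∂q_i = 0 with rivals' quantities fixed: 395 - q_i - (1/2)·Σ_{j≠i} q_j = 0.
By symmetry each firm produces the same amount; substituting Σ_{j≠i} q_j = 2q_i yields q_i = 395/2.

197.50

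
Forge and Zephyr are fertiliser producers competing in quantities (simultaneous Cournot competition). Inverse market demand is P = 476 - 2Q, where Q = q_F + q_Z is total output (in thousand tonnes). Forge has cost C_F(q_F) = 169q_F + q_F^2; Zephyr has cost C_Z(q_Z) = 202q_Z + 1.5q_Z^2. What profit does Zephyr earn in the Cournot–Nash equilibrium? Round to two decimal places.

2571.43

Forge's profit: π_F = (476 - 2Q)q_F - (169q_F + q_F²). Setting ∂π_F/∂q_F = 0: 307 - 6q_F - 2(q_Z) = 0.
Zephyr's first-order condition: 274 - 7q_Z - 2(q_F) = 0.
Rearranging gives the reaction functions q_F = (307 - 2q_Z)/6 and q_Z = (274 - 2q_F)/7.
Substituting one into the other gives q_F = 1601/38 and q_Z = 515/19.
Price P = 476 - 2·69.2368 = 337.5263.
Zephyr's profit: 337.5263·(515/19) - 202·(515/19) - (3/2)(515/19)² = 2571.4335.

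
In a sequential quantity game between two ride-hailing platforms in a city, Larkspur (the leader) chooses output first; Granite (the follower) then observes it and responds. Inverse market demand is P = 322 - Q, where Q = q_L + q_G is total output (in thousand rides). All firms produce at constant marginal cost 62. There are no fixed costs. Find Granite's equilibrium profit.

4225

The follower Granite best-responds to any q_L: π_G = (322 - Q)q_G - 62q_G.
∂π_G/∂q_G = 260 - q_L - 2q_G = 0 gives the reaction function q_G = (260 - q_L)/2.
Larkspur substitutes q_G(q_L) into its own profit: π_L = q_L(322 - q_L - (260 - q_L)/2) - 62q_L = (192 - (1/2)q_L)q_L - 62q_L.
The leader's first-order condition 130 - q_L = 0 yields q_L = 130.
Then q_G = (260 - 130)/2 = 65.
Price P = 322 - 195 = 127.
Granite's profit: (127 - 62)·65 = 4225.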